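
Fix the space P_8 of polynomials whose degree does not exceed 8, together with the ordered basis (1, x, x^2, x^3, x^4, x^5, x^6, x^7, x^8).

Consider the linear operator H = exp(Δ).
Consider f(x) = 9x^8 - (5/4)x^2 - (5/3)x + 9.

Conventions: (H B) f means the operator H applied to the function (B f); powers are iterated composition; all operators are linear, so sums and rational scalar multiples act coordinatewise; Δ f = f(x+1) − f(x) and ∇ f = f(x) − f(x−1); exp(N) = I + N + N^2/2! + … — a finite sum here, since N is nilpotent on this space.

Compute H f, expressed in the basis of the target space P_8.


the image equals g(x) = 9x^8 + 72x^7 + 504x^6 + 2520x^5 + 9450x^4 + 26208x^3 + (204619/4)x^2 + (378839/6)x + 223589/6

order-1 term: 72x^7 + 252x^6 + 504x^5 + 630x^4 + 504x^3 + 252x^2 + (139/2)x + 73/12
order-2 term: 252x^6 + 1512x^5 + 4410x^4 + 7560x^3 + 7812x^2 + 4536x + 4567/4
order-3 term: 504x^5 + 3780x^4 + 12600x^3 + 22680x^2 + 21672x + 8694
order-4 term: 630x^4 + 5040x^3 + 16380x^2 + 25200x + 15309
order-5 term: 504x^3 + 3780x^2 + 10080x + 9450
order-6 term: 252x^2 + 1512x + 2394
order-7 term: 72x + 252
order-8 term: 9
the series for exp(Δ) f terminates at order 8
exp(Δ) f = 9x^8 + 72x^7 + 504x^6 + 2520x^5 + 9450x^4 + 26208x^3 + (204619/4)x^2 + (378839/6)x + 223589/6


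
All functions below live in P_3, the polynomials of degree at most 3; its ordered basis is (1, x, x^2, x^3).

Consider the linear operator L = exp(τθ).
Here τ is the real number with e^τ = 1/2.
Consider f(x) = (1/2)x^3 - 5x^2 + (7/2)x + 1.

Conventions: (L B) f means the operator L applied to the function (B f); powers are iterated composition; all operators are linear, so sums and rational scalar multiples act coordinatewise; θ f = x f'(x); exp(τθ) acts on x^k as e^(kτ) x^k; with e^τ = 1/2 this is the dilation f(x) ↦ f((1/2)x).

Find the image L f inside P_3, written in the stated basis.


exp(τθ) x^k = e^(kτ) x^k; with e^τ = 1/2 this sends x^k to (1/2)^k x^k
x ↦ 1/2 x
x^2 ↦ 1/4 x^2
x^3 ↦ 1/8 x^3
applying this coordinatewise to f: exp(τθ) f = (1/16)x^3 - (5/4)x^2 + (7/4)x + 1

the image equals g(x) = (1/16)x^3 - (5/4)x^2 + (7/4)x + 1


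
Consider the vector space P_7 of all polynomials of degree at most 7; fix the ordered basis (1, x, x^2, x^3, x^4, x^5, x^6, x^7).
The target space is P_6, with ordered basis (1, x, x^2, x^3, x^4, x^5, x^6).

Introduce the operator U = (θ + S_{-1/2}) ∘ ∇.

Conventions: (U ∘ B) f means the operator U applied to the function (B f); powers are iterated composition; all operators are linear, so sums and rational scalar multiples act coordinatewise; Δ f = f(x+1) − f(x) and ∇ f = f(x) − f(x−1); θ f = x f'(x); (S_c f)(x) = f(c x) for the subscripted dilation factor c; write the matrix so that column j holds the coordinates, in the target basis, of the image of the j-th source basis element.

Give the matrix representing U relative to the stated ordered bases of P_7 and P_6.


the matrix is [[0, 1, -1, 1, -1, 1, -1, 1]; [0, 0, 1, -3/2, 2, -5/2, 3, -7/2]; [0, 0, 0, 27/4, -27/2, 45/2, -135/4, 189/4]; [0, 0, 0, 0, 23/2, -115/4, 115/2, -805/8]; [0, 0, 0, 0, 0, 325/16, -975/16, 2275/16]; [0, 0, 0, 0, 0, 0, 477/16, -3339/32]; [0, 0, 0, 0, 0, 0, 0, 2695/64]] (rows listed top to bottom)

image of 1: 0
image of x: 1
image of x^2: x - 1
image of x^3: (27/4)x^2 - (3/2)x + 1
image of x^4: (23/2)x^3 - (27/2)x^2 + 2x - 1
image of x^5: (325/16)x^4 - (115/4)x^3 + (45/2)x^2 - (5/2)x + 1
image of x^6: (477/16)x^5 - (975/16)x^4 + (115/2)x^3 - (135/4)x^2 + 3x - 1
image of x^7: (2695/64)x^6 - (3339/32)x^5 + (2275/16)x^4 - (805/8)x^3 + (189/4)x^2 - (7/2)x + 1
each image's coordinates form column j of the matrix


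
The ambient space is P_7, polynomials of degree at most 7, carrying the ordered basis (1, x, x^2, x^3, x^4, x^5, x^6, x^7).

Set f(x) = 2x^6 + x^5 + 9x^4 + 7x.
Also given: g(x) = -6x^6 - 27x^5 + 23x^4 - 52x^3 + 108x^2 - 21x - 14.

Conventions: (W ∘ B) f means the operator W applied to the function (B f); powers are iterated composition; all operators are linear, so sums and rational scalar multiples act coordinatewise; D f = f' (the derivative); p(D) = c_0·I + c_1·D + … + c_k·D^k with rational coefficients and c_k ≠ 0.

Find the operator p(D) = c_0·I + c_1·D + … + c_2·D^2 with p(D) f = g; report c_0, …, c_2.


c_0 = -3, c_1 = -2, c_2 = 1

D^0 f = 2x^6 + x^5 + 9x^4 + 7x
D^1 f = 12x^5 + 5x^4 + 36x^3 + 7
D^2 f = 60x^4 + 20x^3 + 108x^2
matching coefficients of g against c_0 f + c_1 Df + … from the top degree down determines the c_i
solution: c_0 = -3, c_1 = -2, c_2 = 1


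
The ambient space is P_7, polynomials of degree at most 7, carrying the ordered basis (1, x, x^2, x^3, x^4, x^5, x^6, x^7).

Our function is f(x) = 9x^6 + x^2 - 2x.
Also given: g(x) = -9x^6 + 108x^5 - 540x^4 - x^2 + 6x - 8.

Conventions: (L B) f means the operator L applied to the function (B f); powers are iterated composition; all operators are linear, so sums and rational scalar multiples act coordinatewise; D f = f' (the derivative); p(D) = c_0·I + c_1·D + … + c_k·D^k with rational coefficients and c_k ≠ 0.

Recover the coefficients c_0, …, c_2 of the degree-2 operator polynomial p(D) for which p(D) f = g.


D^0 f = 9x^6 + x^2 - 2x
D^1 f = 54x^5 + 2x - 2
D^2 f = 270x^4 + 2
matching coefficients of g against c_0 f + c_1 Df + … from the top degree down determines the c_i
solution: c_0 = -1, c_1 = 2, c_2 = -2

p(D) = -I + 2·D − 2·D^2, i.e. c_0 = -1, c_1 = 2, c_2 = -2


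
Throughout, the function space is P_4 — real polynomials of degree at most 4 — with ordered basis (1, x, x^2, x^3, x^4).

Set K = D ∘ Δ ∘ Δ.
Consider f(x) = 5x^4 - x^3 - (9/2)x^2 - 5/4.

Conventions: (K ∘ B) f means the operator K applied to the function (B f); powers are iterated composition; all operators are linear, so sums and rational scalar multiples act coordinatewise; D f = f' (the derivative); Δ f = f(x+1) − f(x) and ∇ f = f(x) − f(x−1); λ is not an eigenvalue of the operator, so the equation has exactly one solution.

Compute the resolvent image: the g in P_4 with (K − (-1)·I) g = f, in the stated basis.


the image equals g(x) = 5x^4 - x^3 - (9/2)x^2 - 120x - 461/4

write g with unknown coordinates in the stated basis and equate coefficients in (K − (-1)·I) g = f
solving from the highest basis element down gives g = 5x^4 - x^3 - (9/2)x^2 - 120x - 461/4
check: K g = 120x + 114
so K g − (-1)·g = 5x^4 - x^3 - (9/2)x^2 - 5/4 = f ✓


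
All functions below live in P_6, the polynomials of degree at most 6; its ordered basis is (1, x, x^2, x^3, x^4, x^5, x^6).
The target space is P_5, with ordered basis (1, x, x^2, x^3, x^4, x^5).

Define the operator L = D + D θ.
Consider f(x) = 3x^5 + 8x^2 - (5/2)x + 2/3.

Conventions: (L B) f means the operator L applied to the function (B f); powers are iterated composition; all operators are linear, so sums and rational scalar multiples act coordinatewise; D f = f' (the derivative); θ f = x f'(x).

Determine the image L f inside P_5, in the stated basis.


the image equals g(x) = 90x^4 + 48x - 5

D f = 15x^4 + 16x - 5/2
θ f = 15x^5 + 16x^2 - (5/2)x
D θ f = 75x^4 + 32x - 5/2
(D + D θ) f = 90x^4 + 48x - 5


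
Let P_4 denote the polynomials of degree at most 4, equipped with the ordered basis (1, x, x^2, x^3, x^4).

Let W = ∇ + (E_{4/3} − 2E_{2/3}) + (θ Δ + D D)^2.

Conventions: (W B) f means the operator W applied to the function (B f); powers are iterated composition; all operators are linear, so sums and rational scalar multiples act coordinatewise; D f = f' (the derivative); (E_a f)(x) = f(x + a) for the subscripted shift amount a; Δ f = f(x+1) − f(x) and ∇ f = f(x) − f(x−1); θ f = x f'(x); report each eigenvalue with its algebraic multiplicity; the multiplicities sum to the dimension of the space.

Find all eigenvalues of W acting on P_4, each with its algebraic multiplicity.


λ = -1 (multiplicity 5)

image of 1: -1
image of x: -x + 1
image of x^2: -x^2 + 2x - 1/9
image of x^3: -x^3 + 3x^2 + (35/3)x + 133/9
image of x^4: -x^4 + 4x^3 + (214/3)x^2 + (1504/9)x + 4031/81
the matrix is upper triangular; its diagonal is (-1, -1, -1, -1, -1)
for a triangular matrix the eigenvalues are the diagonal entries, with algebraic multiplicity their repetition count


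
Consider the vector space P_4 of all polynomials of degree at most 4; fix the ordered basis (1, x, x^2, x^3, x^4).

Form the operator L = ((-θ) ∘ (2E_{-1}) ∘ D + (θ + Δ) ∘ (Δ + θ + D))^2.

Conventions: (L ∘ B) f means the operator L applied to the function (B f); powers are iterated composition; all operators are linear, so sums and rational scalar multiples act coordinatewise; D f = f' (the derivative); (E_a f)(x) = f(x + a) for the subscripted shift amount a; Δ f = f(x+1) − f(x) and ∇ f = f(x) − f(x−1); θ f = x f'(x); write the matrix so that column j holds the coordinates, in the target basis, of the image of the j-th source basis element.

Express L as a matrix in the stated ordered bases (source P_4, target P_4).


the matrix is [[0, 1, 28, 198, 1224]; [0, 1, 20, 396, 1552]; [0, 0, 16, 117, 2304]; [0, 0, 0, 81, 400]; [0, 0, 0, 0, 256]] (rows listed top to bottom)

image of 1: 0
image of x: x + 1
image of x^2: 16x^2 + 20x + 28
image of x^3: 81x^3 + 117x^2 + 396x + 198
image of x^4: 256x^4 + 400x^3 + 2304x^2 + 1552x + 1224
each image's coordinates form column j of the matrix


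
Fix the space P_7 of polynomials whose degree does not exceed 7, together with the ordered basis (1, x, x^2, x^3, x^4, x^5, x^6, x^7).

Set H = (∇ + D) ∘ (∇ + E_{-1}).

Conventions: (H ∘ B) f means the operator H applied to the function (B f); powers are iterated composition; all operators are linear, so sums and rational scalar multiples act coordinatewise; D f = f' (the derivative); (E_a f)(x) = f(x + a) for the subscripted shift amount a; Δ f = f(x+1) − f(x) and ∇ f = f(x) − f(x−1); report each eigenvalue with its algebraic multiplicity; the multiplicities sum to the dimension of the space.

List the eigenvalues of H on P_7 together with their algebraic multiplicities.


image of 1: 0
image of x: 2
image of x^2: 4x - 1
image of x^3: 6x^2 - 3x + 1
image of x^4: 8x^3 - 6x^2 + 4x - 1
image of x^5: 10x^4 - 10x^3 + 10x^2 - 5x + 1
image of x^6: 12x^5 - 15x^4 + 20x^3 - 15x^2 + 6x - 1
image of x^7: 14x^6 - 21x^5 + 35x^4 - 35x^3 + 21x^2 - 7x + 1
the matrix is upper triangular; its diagonal is (0, 0, 0, 0, 0, 0, 0, 0)
for a triangular matrix the eigenvalues are the diagonal entries, with algebraic multiplicity their repetition count

λ = 0 (multiplicity 8)


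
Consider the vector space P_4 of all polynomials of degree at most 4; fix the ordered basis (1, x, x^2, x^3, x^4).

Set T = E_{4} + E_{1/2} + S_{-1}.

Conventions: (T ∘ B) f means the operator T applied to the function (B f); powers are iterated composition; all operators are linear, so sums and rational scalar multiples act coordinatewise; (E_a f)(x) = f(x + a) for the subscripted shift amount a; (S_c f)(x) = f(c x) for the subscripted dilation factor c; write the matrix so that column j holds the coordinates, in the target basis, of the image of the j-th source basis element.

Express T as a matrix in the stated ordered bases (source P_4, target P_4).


the matrix is [[3, 9/2, 65/4, 513/8, 4097/16]; [0, 1, 9, 195/4, 513/2]; [0, 0, 3, 27/2, 195/2]; [0, 0, 0, 1, 18]; [0, 0, 0, 0, 3]] (rows listed top to bottom)

image of 1: 3
image of x: x + 9/2
image of x^2: 3x^2 + 9x + 65/4
image of x^3: x^3 + (27/2)x^2 + (195/4)x + 513/8
image of x^4: 3x^4 + 18x^3 + (195/2)x^2 + (513/2)x + 4097/16
each image's coordinates form column j of the matrix


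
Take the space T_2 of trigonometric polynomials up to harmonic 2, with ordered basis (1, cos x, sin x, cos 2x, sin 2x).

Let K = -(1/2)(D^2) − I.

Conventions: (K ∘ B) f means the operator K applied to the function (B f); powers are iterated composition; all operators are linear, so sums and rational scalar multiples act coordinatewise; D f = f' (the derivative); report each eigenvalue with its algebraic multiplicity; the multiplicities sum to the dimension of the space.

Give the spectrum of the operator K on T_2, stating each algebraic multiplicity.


image of 1: -1
image of cos x: -(1/2)cos x
image of sin x: -(1/2)sin x
image of cos 2x: cos 2x
image of sin 2x: sin 2x
the matrix is diagonal; its diagonal is (-1, -1/2, -1/2, 1, 1)
for a triangular matrix the eigenvalues are the diagonal entries, with algebraic multiplicity their repetition count

λ = -1 (multiplicity 1), λ = -1/2 (multiplicity 2), λ = 1 (multiplicity 2)


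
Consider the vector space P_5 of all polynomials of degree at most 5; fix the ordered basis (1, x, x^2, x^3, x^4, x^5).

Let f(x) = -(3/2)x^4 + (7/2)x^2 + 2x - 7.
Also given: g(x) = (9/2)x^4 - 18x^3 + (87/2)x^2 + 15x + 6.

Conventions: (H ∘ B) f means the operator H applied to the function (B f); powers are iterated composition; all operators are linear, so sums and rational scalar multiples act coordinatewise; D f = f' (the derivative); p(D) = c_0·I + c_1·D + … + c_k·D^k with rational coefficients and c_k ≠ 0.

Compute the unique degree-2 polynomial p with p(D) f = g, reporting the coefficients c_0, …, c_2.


D^0 f = -(3/2)x^4 + (7/2)x^2 + 2x - 7
D^1 f = -6x^3 + 7x + 2
D^2 f = -18x^2 + 7
matching coefficients of g against c_0 f + c_1 Df + … from the top degree down determines the c_i
solution: c_0 = -3, c_1 = 3, c_2 = -3

p(D) = -3·I + 3·D − 3·D^2, i.e. c_0 = -3, c_1 = 3, c_2 = -3


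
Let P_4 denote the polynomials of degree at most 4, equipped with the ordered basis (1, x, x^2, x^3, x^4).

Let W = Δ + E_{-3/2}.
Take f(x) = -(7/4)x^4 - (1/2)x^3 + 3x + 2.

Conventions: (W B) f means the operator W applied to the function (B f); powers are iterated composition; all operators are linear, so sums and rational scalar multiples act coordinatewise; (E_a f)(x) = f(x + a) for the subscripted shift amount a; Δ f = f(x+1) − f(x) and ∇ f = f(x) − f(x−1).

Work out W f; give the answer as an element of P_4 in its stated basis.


the image equals g(x) = -(7/4)x^4 + 3x^3 - (267/8)x^2 + (59/4)x - 571/64

Δ f = -7x^3 - 12x^2 - (17/2)x + 3/4
E_{-3/2} f = -(7/4)x^4 + 10x^3 - (171/8)x^2 + (93/4)x - 619/64
(Δ + E_{-3/2}) f = -(7/4)x^4 + 3x^3 - (267/8)x^2 + (59/4)x - 571/64


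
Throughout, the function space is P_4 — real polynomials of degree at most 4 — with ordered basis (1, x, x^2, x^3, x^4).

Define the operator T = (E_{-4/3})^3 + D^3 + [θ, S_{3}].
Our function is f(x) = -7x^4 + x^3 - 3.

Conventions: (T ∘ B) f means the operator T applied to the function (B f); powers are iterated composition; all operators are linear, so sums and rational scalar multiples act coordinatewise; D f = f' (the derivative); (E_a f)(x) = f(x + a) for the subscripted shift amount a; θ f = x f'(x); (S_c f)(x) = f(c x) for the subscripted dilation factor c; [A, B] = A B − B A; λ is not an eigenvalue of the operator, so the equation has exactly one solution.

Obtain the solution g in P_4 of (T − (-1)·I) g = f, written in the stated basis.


write g with unknown coordinates in the stated basis and equate coefficients in (T − (-1)·I) g = f
solving from the highest basis element down gives g = -(7/2)x^4 - (55/2)x^3 + 3x^2 + 266x + 157
check: T g = -(7/2)x^4 + (57/2)x^3 - 3x^2 - 266x - 160
so T g − (-1)·g = -7x^4 + x^3 - 3 = f ✓

the image equals g(x) = -(7/2)x^4 - (55/2)x^3 + 3x^2 + 266x + 157


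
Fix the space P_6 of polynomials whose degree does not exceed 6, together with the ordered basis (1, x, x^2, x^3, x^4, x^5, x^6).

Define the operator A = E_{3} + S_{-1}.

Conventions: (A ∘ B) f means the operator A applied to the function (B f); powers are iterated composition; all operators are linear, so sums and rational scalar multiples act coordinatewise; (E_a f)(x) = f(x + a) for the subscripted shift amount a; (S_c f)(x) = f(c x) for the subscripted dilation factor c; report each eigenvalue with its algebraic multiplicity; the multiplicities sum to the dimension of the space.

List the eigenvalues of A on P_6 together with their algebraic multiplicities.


image of 1: 2
image of x: 3
image of x^2: 2x^2 + 6x + 9
image of x^3: 9x^2 + 27x + 27
image of x^4: 2x^4 + 12x^3 + 54x^2 + 108x + 81
image of x^5: 15x^4 + 90x^3 + 270x^2 + 405x + 243
image of x^6: 2x^6 + 18x^5 + 135x^4 + 540x^3 + 1215x^2 + 1458x + 729
the matrix is upper triangular; its diagonal is (2, 0, 2, 0, 2, 0, 2)
for a triangular matrix the eigenvalues are the diagonal entries, with algebraic multiplicity their repetition count

λ = 0 (multiplicity 3), λ = 2 (multiplicity 4)


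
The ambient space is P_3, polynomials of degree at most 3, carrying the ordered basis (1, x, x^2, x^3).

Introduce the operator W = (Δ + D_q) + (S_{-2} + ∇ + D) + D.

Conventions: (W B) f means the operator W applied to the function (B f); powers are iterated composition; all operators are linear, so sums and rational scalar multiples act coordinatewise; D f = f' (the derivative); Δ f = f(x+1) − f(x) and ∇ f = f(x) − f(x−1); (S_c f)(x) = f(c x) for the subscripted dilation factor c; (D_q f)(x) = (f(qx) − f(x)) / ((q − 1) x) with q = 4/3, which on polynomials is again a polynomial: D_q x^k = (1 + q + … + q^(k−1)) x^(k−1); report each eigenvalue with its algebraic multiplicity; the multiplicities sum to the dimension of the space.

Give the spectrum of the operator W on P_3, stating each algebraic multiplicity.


image of 1: 1
image of x: -2x + 5
image of x^2: 4x^2 + (31/3)x
image of x^3: -8x^3 + (145/9)x^2 + 2
the matrix is upper triangular; its diagonal is (1, -2, 4, -8)
for a triangular matrix the eigenvalues are the diagonal entries, with algebraic multiplicity their repetition count

λ = -8 (multiplicity 1), λ = -2 (multiplicity 1), λ = 1 (multiplicity 1), λ = 4 (multiplicity 1)


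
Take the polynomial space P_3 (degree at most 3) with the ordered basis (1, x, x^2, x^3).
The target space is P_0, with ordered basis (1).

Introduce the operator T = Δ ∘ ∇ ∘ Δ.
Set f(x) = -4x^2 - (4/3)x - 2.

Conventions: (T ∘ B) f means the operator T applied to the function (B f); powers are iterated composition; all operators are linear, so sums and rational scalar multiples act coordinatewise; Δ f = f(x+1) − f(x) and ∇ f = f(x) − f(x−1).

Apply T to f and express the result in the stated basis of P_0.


the result is g(x) = 0

Δ f = -8x - 16/3
∇ Δ f = -8
Δ ∇ Δ f = 0


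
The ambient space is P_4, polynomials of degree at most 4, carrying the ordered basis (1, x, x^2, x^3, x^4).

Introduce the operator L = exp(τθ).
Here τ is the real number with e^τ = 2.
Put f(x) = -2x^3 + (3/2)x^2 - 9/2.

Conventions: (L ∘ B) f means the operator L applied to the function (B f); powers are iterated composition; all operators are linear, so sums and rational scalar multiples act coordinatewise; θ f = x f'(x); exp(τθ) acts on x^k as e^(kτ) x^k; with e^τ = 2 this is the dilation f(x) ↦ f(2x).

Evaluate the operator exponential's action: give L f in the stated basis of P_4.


exp(τθ) x^k = e^(kτ) x^k; with e^τ = 2 this sends x^k to 2^k x^k
x^2 ↦ 4 x^2
x^3 ↦ 8 x^3
applying this coordinatewise to f: exp(τθ) f = -16x^3 + 6x^2 - 9/2

g(x) = -16x^3 + 6x^2 - 9/2


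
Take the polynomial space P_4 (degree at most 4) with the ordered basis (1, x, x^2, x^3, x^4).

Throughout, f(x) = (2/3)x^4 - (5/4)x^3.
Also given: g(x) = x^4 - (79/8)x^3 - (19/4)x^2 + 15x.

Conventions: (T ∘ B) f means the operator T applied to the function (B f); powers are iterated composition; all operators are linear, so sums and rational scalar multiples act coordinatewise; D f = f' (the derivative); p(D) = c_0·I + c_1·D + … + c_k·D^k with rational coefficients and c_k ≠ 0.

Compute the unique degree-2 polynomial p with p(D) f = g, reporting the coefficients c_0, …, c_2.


p(D) = (3/2)·I − 3·D − 2·D^2, i.e. c_0 = 3/2, c_1 = -3, c_2 = -2

D^0 f = (2/3)x^4 - (5/4)x^3
D^1 f = (8/3)x^3 - (15/4)x^2
D^2 f = 8x^2 - (15/2)x
matching coefficients of g against c_0 f + c_1 Df + … from the top degree down determines the c_i
solution: c_0 = 3/2, c_1 = -3, c_2 = -2


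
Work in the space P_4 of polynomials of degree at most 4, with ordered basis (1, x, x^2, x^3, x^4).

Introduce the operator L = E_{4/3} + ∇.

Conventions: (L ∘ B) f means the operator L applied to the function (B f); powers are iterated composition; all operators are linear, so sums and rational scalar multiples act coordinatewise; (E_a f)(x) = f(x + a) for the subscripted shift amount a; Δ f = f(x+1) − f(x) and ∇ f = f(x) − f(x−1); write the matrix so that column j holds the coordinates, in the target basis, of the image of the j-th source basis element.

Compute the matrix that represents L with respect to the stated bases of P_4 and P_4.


the matrix is [[1, 7/3, 7/9, 91/27, 175/81]; [0, 1, 14/3, 7/3, 364/27]; [0, 0, 1, 7, 14/3]; [0, 0, 0, 1, 28/3]; [0, 0, 0, 0, 1]] (rows listed top to bottom)

image of 1: 1
image of x: x + 7/3
image of x^2: x^2 + (14/3)x + 7/9
image of x^3: x^3 + 7x^2 + (7/3)x + 91/27
image of x^4: x^4 + (28/3)x^3 + (14/3)x^2 + (364/27)x + 175/81
each image's coordinates form column j of the matrix


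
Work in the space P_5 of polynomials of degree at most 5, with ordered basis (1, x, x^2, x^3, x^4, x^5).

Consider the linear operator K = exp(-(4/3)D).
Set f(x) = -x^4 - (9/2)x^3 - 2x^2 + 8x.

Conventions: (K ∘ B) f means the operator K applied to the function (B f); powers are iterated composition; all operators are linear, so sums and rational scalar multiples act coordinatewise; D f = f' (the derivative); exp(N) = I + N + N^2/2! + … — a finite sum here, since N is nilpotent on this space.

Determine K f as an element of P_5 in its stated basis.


the image equals g(x) = -x^4 + (5/6)x^3 + (16/3)x^2 - (32/27)x - 544/81

order-1 term: (16/3)x^3 + 18x^2 + (16/3)x - 32/3
order-2 term: -(32/3)x^2 - 24x - 32/9
order-3 term: (256/27)x + 32/3
order-4 term: -256/81
the series for exp(-(4/3)D) f terminates at order 4
exp(-(4/3)D) f = -x^4 + (5/6)x^3 + (16/3)x^2 - (32/27)x - 544/81


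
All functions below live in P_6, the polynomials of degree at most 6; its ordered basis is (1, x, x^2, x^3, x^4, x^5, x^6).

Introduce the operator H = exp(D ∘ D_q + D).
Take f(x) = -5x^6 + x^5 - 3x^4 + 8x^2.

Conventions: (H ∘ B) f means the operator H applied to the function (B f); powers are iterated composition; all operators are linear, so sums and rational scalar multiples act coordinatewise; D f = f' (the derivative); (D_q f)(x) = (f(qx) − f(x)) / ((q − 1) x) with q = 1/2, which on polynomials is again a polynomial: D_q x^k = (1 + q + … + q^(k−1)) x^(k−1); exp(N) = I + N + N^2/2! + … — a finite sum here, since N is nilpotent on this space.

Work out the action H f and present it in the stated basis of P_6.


order-1 term: -30x^5 - (1415/32)x^4 - (17/4)x^3 - (135/8)x^2 + 16x + 12
order-2 term: -75x^4 - (3275/16)x^3 - (66939/512)x^2 - (389/16)x - 149/32
order-3 term: -100x^3 - (5525/16)x^2 - (250339/768)x - 225713/3072
order-4 term: -75x^2 - (8325/32)x - 648139/3072
order-5 term: -30x - 2385/32
order-6 term: -5
the series for exp(D ∘ D_q + D) f terminates at order 6
exp(D ∘ D_q + D) f = -5x^6 - 29x^5 - (3911/32)x^4 - (4943/16)x^3 - (286683/512)x^2 - (479563/768)x - 91301/256

the image equals g(x) = -5x^6 - 29x^5 - (3911/32)x^4 - (4943/16)x^3 - (286683/512)x^2 - (479563/768)x - 91301/256


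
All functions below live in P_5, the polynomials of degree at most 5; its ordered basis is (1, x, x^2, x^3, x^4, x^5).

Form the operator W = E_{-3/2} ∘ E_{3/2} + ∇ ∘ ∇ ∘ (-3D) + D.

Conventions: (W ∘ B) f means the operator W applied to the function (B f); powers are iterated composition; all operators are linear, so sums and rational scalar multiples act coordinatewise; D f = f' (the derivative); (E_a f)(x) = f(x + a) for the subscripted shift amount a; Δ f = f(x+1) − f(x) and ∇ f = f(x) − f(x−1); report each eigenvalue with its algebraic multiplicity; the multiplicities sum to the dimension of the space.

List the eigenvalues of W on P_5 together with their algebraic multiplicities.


λ = 1 (multiplicity 6)

image of 1: 1
image of x: x + 1
image of x^2: x^2 + 2x
image of x^3: x^3 + 3x^2 - 18
image of x^4: x^4 + 4x^3 - 72x + 72
image of x^5: x^5 + 5x^4 - 180x^2 + 360x - 210
the matrix is upper triangular; its diagonal is (1, 1, 1, 1, 1, 1)
for a triangular matrix the eigenvalues are the diagonal entries, with algebraic multiplicity their repetition count


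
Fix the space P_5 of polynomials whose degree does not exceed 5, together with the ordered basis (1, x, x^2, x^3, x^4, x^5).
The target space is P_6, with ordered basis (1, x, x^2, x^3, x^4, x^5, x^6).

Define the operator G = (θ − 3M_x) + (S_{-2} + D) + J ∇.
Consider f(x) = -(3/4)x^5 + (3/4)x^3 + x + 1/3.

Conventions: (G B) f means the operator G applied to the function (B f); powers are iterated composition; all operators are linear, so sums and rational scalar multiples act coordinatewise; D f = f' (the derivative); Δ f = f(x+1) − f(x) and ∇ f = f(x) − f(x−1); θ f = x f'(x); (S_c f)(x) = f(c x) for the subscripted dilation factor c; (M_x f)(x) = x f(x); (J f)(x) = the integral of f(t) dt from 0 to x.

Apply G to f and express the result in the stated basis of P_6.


the result is g(x) = (9/4)x^6 + (39/2)x^5 - (33/8)x^4 - (11/2)x^3 - x + 4/3

θ f = -(15/4)x^5 + (9/4)x^3 + x
M_x f = -(3/4)x^6 + (3/4)x^4 + x^2 + (1/3)x
(-3M_x) f = (9/4)x^6 - (9/4)x^4 - 3x^2 - x
(θ − 3M_x) f = (9/4)x^6 - (15/4)x^5 - (9/4)x^4 + (9/4)x^3 - 3x^2
S_{-2} f = 24x^5 - 6x^3 - 2x + 1/3
D f = -(15/4)x^4 + (9/4)x^2 + 1
(S_{-2} + D) f = 24x^5 - (15/4)x^4 - 6x^3 + (9/4)x^2 - 2x + 4/3
∇ f = -(15/4)x^4 + (15/2)x^3 - (21/4)x^2 + (3/2)x + 1
J ∇ f = -(3/4)x^5 + (15/8)x^4 - (7/4)x^3 + (3/4)x^2 + x
((θ − 3M_x) + (S_{-2} + D) + J ∇) f = (9/4)x^6 + (39/2)x^5 - (33/8)x^4 - (11/2)x^3 - x + 4/3


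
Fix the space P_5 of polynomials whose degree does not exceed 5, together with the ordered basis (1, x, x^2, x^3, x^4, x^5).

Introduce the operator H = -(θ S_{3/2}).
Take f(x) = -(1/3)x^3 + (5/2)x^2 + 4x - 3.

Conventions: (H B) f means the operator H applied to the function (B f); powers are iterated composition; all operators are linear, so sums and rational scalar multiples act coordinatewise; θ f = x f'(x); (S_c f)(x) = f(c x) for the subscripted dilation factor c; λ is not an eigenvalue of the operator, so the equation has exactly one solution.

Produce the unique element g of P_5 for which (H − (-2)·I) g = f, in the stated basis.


write g with unknown coordinates in the stated basis and equate coefficients in (H − (-2)·I) g = f
solving from the highest basis element down gives g = (8/195)x^3 - x^2 + 8x - 3/2
check: H g = -(27/65)x^3 + (9/2)x^2 - 12x
so H g − (-2)·g = -(1/3)x^3 + (5/2)x^2 + 4x - 3 = f ✓

g(x) = (8/195)x^3 - x^2 + 8x - 3/2


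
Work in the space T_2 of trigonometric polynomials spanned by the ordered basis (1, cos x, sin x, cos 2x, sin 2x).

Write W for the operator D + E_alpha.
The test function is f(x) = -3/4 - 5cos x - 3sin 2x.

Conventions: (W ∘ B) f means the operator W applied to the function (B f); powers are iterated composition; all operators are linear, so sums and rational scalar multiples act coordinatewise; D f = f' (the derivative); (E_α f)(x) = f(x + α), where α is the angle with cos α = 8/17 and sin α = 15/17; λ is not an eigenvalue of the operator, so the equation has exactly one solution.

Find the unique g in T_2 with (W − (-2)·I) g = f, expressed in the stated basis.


write g with unknown coordinates in the stated basis and equate coefficients in (W − (-2)·I) g = f
solving from the highest basis element down gives g = -1/4 - (105/82)cos x - (40/41)sin x + (2454/2917)cos 2x - (1251/2917)sin 2x
check: W g = -1/4 - (100/41)cos x + (80/41)sin x - (4908/2917)cos 2x - (6249/2917)sin 2x
so W g − (-2)·g = -3/4 - 5cos x - 3sin 2x = f ✓

the result is g(x) = -1/4 - (105/82)cos x - (40/41)sin x + (2454/2917)cos 2x - (1251/2917)sin 2x


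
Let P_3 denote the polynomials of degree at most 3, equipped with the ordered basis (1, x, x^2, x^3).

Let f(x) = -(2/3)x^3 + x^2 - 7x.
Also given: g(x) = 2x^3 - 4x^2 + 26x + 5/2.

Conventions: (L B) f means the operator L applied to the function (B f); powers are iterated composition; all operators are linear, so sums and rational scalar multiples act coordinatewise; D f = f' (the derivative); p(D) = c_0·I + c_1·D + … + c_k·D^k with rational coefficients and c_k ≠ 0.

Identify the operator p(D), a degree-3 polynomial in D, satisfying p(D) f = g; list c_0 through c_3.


D^0 f = -(2/3)x^3 + x^2 - 7x
D^1 f = -2x^2 + 2x - 7
D^2 f = -4x + 2
D^3 f = -4
matching coefficients of g against c_0 f + c_1 Df + … from the top degree down determines the c_i
solution: c_0 = -3, c_1 = 1/2, c_2 = -1, c_3 = -2

p(D) = -3·I + (1/2)·D − D^2 − 2·D^3, i.e. c_0 = -3, c_1 = 1/2, c_2 = -1, c_3 = -2


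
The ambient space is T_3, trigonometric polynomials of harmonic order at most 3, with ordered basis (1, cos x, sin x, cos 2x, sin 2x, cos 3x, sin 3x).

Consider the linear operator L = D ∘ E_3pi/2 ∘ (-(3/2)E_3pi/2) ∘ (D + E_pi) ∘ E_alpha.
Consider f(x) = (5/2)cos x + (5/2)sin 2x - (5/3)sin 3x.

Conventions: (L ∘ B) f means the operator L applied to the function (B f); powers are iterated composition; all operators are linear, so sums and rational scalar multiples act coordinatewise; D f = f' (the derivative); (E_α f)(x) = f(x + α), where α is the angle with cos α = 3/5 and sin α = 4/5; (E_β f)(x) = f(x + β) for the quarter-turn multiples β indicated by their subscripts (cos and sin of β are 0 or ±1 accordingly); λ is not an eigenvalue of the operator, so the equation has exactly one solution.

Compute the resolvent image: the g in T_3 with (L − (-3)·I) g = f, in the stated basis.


write g with unknown coordinates in the stated basis and equate coefficients in (L − (-3)·I) g = f
solving from the highest basis element down gives g = (55/102)cos x - (35/102)sin x - (55/204)cos 2x + (35/204)sin 2x - (5/1649)cos 3x - (1435/14841)sin 3x
check: L g = (15/17)cos x + (35/34)sin x + (55/68)cos 2x + (135/68)sin 2x + (15/1649)cos 3x - (2270/1649)sin 3x
so L g − (-3)·g = (5/2)cos x + (5/2)sin 2x - (5/3)sin 3x = f ✓

g(x) = (55/102)cos x - (35/102)sin x - (55/204)cos 2x + (35/204)sin 2x - (5/1649)cos 3x - (1435/14841)sin 3x


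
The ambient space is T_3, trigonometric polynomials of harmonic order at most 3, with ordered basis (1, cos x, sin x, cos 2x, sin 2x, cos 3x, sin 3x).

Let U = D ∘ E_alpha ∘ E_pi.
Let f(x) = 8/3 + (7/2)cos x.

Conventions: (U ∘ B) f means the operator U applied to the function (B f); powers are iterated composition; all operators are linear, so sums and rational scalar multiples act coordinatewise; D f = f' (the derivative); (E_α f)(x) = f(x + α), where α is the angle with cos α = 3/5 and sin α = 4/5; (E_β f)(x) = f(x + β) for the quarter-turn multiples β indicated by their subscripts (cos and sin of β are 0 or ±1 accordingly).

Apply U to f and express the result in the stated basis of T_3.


E_pi f = 8/3 - (7/2)cos x
E_alpha E_pi f = 8/3 - (21/10)cos x + (14/5)sin x
D E_alpha E_pi f = (14/5)cos x + (21/10)sin x

the result is g(x) = (14/5)cos x + (21/10)sin x


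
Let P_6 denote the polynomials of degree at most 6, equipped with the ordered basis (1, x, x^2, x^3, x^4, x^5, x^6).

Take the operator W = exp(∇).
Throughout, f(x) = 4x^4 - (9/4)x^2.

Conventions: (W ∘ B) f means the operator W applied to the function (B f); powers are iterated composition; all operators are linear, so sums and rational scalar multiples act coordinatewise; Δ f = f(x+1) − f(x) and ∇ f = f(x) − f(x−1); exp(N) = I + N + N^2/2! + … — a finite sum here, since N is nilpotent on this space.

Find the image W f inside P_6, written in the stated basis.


the image equals g(x) = 4x^4 + 16x^3 - (9/4)x^2 - (41/2)x + 4

order-1 term: 16x^3 - 24x^2 + (23/2)x - 7/4
order-2 term: 24x^2 - 48x + 103/4
order-3 term: 16x - 24
order-4 term: 4
the series for exp(∇) f terminates at order 4
exp(∇) f = 4x^4 + 16x^3 - (9/4)x^2 - (41/2)x + 4


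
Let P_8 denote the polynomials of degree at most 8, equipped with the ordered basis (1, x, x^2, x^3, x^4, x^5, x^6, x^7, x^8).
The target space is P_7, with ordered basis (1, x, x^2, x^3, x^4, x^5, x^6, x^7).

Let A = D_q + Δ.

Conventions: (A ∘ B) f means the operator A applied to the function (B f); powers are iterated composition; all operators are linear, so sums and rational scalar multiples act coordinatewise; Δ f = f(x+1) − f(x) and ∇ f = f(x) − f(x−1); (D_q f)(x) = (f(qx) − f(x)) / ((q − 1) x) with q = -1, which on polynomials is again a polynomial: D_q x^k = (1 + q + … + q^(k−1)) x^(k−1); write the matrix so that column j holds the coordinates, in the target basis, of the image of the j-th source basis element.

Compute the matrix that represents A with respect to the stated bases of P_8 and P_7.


the matrix is [[0, 2, 1, 1, 1, 1, 1, 1, 1]; [0, 0, 2, 3, 4, 5, 6, 7, 8]; [0, 0, 0, 4, 6, 10, 15, 21, 28]; [0, 0, 0, 0, 4, 10, 20, 35, 56]; [0, 0, 0, 0, 0, 6, 15, 35, 70]; [0, 0, 0, 0, 0, 0, 6, 21, 56]; [0, 0, 0, 0, 0, 0, 0, 8, 28]; [0, 0, 0, 0, 0, 0, 0, 0, 8]] (rows listed top to bottom)

image of 1: 0
image of x: 2
image of x^2: 2x + 1
image of x^3: 4x^2 + 3x + 1
image of x^4: 4x^3 + 6x^2 + 4x + 1
image of x^5: 6x^4 + 10x^3 + 10x^2 + 5x + 1
image of x^6: 6x^5 + 15x^4 + 20x^3 + 15x^2 + 6x + 1
image of x^7: 8x^6 + 21x^5 + 35x^4 + 35x^3 + 21x^2 + 7x + 1
image of x^8: 8x^7 + 28x^6 + 56x^5 + 70x^4 + 56x^3 + 28x^2 + 8x + 1
each image's coordinates form column j of the matrix


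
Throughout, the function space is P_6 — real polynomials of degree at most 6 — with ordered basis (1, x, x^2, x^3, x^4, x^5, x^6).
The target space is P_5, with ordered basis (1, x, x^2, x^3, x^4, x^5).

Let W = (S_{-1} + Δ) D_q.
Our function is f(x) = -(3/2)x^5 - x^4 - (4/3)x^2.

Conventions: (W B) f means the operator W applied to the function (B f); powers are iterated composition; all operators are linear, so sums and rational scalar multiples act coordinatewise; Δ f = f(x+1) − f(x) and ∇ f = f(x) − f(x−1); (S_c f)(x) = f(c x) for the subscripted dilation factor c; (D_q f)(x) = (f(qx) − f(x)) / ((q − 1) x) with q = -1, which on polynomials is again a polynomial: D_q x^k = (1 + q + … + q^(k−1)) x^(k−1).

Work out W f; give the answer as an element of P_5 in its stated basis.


g(x) = -(3/2)x^4 - 6x^3 - 9x^2 - 6x - 3/2

D_q f = -(3/2)x^4
S_{-1} D_q f = -(3/2)x^4
Δ D_q f = -6x^3 - 9x^2 - 6x - 3/2
(S_{-1} + Δ) D_q f = -(3/2)x^4 - 6x^3 - 9x^2 - 6x - 3/2


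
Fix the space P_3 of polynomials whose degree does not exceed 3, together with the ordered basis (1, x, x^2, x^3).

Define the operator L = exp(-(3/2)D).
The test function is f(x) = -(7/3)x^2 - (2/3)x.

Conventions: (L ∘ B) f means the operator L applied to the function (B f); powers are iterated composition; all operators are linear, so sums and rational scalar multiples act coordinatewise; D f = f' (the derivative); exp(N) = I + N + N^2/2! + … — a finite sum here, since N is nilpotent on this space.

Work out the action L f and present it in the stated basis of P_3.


the image equals g(x) = -(7/3)x^2 + (19/3)x - 17/4

order-1 term: 7x + 1
order-2 term: -21/4
the series for exp(-(3/2)D) f terminates at order 2
exp(-(3/2)D) f = -(7/3)x^2 + (19/3)x - 17/4


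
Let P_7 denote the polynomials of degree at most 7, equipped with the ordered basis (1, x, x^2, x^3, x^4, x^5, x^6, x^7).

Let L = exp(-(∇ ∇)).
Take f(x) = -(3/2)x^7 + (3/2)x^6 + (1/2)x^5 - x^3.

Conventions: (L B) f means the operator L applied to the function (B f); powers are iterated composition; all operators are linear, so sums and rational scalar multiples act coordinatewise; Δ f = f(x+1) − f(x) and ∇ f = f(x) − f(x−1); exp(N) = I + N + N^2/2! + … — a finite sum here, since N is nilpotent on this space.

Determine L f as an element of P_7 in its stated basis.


the result is g(x) = -(3/2)x^7 + (3/2)x^6 + (127/2)x^5 - 360x^4 + 274x^3 + 2820x^2 - 7088x + 3177

order-1 term: 63x^5 - 360x^4 + 905x^3 - 1230x^2 + 892x - 273
order-2 term: -630x^3 + 4050x^2 - 9240x + 7410
order-3 term: 1260x - 3960
the series for exp(-(∇ ∇)) f terminates at order 3
exp(-(∇ ∇)) f = -(3/2)x^7 + (3/2)x^6 + (127/2)x^5 - 360x^4 + 274x^3 + 2820x^2 - 7088x + 3177


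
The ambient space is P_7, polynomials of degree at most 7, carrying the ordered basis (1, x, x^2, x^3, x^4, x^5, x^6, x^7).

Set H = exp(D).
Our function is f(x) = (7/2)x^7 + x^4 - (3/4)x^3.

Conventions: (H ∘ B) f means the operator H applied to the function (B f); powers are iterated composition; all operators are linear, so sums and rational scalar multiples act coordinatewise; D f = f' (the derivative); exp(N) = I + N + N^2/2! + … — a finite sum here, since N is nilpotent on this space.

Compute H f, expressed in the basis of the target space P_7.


order-1 term: (49/2)x^6 + 4x^3 - (9/4)x^2
order-2 term: (147/2)x^5 + 6x^2 - (9/4)x
order-3 term: (245/2)x^4 + 4x - 3/4
order-4 term: (245/2)x^3 + 1
order-5 term: (147/2)x^2
order-6 term: (49/2)x
order-7 term: 7/2
the series for exp(D) f terminates at order 7
exp(D) f = (7/2)x^7 + (49/2)x^6 + (147/2)x^5 + (247/2)x^4 + (503/4)x^3 + (309/4)x^2 + (105/4)x + 15/4

the result is g(x) = (7/2)x^7 + (49/2)x^6 + (147/2)x^5 + (247/2)x^4 + (503/4)x^3 + (309/4)x^2 + (105/4)x + 15/4


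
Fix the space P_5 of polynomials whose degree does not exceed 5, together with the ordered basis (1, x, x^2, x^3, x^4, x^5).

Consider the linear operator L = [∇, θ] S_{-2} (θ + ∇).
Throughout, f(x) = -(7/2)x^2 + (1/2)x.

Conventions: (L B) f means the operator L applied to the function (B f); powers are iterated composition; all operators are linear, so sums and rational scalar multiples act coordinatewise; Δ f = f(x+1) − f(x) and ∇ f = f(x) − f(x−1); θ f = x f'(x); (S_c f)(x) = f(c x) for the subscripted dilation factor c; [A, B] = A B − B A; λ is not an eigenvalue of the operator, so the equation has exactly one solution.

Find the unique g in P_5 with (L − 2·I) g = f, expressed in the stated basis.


the image equals g(x) = (7/4)x^2 + (55/4)x - 125/4

write g with unknown coordinates in the stated basis and equate coefficients in (L − 2·I) g = f
solving from the highest basis element down gives g = (7/4)x^2 + (55/4)x - 125/4
check: L g = 28x - 125/2
so L g − 2·g = -(7/2)x^2 + (1/2)x = f ✓


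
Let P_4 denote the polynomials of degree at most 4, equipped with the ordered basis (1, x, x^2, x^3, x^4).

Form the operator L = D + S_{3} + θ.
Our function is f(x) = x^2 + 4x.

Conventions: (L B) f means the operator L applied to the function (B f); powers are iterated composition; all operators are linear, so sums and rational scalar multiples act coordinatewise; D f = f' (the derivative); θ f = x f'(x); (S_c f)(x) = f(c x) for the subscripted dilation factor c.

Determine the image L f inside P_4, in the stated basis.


the image equals g(x) = 11x^2 + 18x + 4

D f = 2x + 4
S_{3} f = 9x^2 + 12x
θ f = 2x^2 + 4x
(D + S_{3} + θ) f = 11x^2 + 18x + 4


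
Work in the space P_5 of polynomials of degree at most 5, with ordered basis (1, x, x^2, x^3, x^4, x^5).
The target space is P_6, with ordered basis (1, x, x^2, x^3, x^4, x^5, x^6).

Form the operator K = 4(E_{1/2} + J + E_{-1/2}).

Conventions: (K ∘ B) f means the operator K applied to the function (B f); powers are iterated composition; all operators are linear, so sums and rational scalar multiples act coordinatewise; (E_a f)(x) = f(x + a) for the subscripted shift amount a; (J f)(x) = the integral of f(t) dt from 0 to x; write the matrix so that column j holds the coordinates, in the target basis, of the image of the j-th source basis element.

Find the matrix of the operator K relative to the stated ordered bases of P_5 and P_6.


image of 1: 4x + 8
image of x: 2x^2 + 8x
image of x^2: (4/3)x^3 + 8x^2 + 2
image of x^3: x^4 + 8x^3 + 6x
image of x^4: (4/5)x^5 + 8x^4 + 12x^2 + 1/2
image of x^5: (2/3)x^6 + 8x^5 + 20x^3 + (5/2)x
each image's coordinates form column j of the matrix

the matrix is [[8, 0, 2, 0, 1/2, 0]; [4, 8, 0, 6, 0, 5/2]; [0, 2, 8, 0, 12, 0]; [0, 0, 4/3, 8, 0, 20]; [0, 0, 0, 1, 8, 0]; [0, 0, 0, 0, 4/5, 8]; [0, 0, 0, 0, 0, 2/3]] (rows listed top to bottom)
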